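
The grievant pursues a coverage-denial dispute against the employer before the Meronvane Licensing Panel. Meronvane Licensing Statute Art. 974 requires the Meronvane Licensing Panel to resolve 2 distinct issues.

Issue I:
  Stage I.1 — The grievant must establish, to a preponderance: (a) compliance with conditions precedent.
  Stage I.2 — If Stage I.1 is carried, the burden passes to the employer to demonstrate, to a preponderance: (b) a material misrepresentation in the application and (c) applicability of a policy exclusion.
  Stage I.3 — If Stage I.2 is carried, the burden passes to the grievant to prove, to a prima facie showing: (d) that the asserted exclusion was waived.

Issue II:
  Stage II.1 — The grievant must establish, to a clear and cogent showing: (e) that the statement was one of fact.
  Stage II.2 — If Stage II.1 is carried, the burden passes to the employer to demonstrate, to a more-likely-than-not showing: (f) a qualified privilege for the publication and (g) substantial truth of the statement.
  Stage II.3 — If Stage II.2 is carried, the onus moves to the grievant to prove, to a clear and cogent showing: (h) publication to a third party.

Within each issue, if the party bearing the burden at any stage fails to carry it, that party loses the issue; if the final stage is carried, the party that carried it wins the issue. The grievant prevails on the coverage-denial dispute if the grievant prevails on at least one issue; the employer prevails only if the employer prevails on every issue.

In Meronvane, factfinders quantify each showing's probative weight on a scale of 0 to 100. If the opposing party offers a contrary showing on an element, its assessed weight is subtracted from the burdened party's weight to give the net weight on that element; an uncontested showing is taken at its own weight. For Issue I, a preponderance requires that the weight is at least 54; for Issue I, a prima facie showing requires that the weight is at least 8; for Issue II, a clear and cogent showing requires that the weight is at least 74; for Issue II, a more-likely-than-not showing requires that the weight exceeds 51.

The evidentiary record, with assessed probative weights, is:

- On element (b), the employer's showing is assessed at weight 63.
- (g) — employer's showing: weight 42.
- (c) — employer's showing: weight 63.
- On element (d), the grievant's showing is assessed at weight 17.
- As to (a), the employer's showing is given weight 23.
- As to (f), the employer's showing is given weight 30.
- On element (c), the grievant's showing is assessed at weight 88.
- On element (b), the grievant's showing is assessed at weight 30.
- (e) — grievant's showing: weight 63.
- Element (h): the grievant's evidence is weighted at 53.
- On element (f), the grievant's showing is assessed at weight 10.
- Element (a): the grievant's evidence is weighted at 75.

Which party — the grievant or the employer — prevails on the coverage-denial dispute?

employer

— Issue I —
Stage I.1 (grievant, a preponderance, weight is at least 54): (a) net 75−23=52 < 54 — fails.
  The grievant does not carry Stage I.1.
The analysis ends at Stage I.1; the employer prevails on this issue.
— Issue II —
Stage II.1 (grievant, a clear and cogent showing, weight is at least 74): (e) 63 < 74 — fails.
  The grievant does not carry Stage II.1.
The employer prevails on this issue.
Per-issue: Issue I → employer; Issue II → employer. The grievant must prevail on at least one issue; overall, the employer prevails.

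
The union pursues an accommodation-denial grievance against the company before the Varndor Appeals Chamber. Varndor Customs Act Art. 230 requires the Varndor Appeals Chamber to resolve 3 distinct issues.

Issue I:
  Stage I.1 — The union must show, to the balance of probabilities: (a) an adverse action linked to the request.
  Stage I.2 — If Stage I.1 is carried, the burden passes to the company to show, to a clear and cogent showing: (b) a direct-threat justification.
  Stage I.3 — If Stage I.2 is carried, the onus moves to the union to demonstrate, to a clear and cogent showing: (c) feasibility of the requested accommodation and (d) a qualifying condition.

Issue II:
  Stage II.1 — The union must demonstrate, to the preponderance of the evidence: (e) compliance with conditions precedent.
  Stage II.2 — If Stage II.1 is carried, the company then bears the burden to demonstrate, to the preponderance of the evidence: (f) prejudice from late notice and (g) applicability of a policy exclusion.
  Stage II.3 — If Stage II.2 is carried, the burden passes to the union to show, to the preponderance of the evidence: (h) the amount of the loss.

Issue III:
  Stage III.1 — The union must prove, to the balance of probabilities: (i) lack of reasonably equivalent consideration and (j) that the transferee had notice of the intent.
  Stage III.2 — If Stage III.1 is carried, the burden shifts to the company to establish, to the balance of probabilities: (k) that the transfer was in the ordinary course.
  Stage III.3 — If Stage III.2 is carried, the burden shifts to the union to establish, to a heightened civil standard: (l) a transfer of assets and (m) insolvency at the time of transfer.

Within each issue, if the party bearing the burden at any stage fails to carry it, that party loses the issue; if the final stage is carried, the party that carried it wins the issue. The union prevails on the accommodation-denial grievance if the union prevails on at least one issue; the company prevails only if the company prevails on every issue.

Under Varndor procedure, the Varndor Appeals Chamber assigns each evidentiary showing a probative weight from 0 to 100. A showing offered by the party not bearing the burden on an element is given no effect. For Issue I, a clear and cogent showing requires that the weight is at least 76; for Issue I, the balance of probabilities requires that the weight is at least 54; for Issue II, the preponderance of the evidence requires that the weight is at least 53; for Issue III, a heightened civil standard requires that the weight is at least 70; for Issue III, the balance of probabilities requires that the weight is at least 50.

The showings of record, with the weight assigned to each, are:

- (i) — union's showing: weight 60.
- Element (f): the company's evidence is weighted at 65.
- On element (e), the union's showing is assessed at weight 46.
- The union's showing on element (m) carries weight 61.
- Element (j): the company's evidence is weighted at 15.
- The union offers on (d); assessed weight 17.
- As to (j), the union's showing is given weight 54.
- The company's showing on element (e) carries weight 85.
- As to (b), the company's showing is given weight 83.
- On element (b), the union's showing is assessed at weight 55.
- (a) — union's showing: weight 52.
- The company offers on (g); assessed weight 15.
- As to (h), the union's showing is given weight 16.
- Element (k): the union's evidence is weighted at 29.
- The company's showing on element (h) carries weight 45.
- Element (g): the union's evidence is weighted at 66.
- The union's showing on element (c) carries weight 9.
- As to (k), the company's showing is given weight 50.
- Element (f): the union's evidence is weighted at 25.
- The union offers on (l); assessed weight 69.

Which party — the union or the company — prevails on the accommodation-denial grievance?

— Issue I —
Stage I.1 — burden on union; standard: the balance of probabilities (weight is at least 54).
    (a): 52 < 54 [not met]
  Not every element is met, so the union fails to carry Stage I.1.
The analysis ends at Stage I.1; the company prevails on this issue.
— Issue II —
At Stage II.1 the union must meet the preponderance of the evidence (weight is at least 53): on (e) the weight is 46 (the company's 85 is given no effect), < 53, so (e) does not meet the standard.
  Stage II.1 not carried; the union fails its burden.
So the company prevails on this issue.
— Issue III —
Stage III.1 — burden on union; standard: the balance of probabilities (weight is at least 50).
    (i): 60 ≥ 50 [met]
    (j): 54 (company's 15 disregarded) ≥ 50 [met]
  The union carries Stage III.1; the company now bears the burden.
Stage III.2 — burden on company; standard: the balance of probabilities (weight is at least 50).
    (k): 50 (union's 29 disregarded) ≥ 50 [met]
  The company carries Stage III.2; the union now bears the burden.
Stage III.3 — burden on union; standard: a heightened civil standard (weight is at least 70).
    (l): 69 < 70 [not met]
    (m): 61 < 70 [not met]
  Stage III.3 not carried; the union fails its burden.
The company prevails on this issue.
Per-issue: Issue I → company; Issue II → company; Issue III → company. The union must prevail on at least one issue; overall, the company prevails.

company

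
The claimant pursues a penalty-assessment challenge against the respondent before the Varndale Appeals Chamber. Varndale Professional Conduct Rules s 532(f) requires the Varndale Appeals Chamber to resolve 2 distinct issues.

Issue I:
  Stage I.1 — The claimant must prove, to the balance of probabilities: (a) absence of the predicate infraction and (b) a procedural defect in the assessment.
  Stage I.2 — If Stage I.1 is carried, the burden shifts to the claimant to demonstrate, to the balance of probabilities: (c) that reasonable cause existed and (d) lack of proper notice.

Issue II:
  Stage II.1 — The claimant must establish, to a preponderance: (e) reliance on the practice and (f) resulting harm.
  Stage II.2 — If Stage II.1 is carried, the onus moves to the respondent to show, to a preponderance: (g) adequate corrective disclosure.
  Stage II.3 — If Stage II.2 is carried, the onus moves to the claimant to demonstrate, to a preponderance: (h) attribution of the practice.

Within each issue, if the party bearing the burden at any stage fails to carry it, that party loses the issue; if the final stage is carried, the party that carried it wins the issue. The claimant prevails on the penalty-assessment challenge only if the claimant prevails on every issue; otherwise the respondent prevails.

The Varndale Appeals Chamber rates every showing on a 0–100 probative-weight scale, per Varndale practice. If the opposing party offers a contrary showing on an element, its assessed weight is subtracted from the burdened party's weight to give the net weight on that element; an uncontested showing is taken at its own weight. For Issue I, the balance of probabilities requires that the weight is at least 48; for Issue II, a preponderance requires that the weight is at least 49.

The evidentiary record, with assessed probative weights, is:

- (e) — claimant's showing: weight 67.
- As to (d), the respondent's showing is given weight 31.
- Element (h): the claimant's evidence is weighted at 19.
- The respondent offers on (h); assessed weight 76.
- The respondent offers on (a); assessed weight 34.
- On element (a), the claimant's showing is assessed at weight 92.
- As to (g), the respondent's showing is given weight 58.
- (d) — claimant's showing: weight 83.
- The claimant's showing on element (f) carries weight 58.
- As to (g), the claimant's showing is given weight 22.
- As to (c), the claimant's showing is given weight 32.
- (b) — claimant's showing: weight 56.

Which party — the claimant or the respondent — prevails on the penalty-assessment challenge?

respondent

— Issue I —
Stage I.1 — burden on claimant; standard: the balance of probabilities (weight is at least 48).
    (a): 92 − 34 = 58 ≥ 48 [met]
    (b): 56 ≥ 48 [met]
  Stage I.1 carried; the burden remains with the claimant.
Stage I.2 — burden on claimant; standard: the balance of probabilities (weight is at least 48).
    (c): 32 < 48 [not met]
    (d): 83 − 31 = 52 ≥ 48 [met]
  Not every element is met, so the claimant fails to carry Stage I.2.
The analysis ends at Stage I.2; the respondent prevails on this issue.
— Issue II —
Stage II.1 (claimant, a preponderance, weight is at least 49): (e) 67 ≥ 49 — meets; (f) 58 ≥ 49 — meets.
  Stage II.1 carried; the burden shifts to the respondent.
Stage II.2 (respondent, a preponderance, weight is at least 49): (g) net 58−22=36 < 49 — fails.
  Not every element is met, so the respondent fails to carry Stage II.2.
The analysis ends at Stage II.2; the claimant prevails on this issue.
Per-issue: Issue I → respondent; Issue II → claimant. The claimant must prevail on every issue; overall, the respondent prevails.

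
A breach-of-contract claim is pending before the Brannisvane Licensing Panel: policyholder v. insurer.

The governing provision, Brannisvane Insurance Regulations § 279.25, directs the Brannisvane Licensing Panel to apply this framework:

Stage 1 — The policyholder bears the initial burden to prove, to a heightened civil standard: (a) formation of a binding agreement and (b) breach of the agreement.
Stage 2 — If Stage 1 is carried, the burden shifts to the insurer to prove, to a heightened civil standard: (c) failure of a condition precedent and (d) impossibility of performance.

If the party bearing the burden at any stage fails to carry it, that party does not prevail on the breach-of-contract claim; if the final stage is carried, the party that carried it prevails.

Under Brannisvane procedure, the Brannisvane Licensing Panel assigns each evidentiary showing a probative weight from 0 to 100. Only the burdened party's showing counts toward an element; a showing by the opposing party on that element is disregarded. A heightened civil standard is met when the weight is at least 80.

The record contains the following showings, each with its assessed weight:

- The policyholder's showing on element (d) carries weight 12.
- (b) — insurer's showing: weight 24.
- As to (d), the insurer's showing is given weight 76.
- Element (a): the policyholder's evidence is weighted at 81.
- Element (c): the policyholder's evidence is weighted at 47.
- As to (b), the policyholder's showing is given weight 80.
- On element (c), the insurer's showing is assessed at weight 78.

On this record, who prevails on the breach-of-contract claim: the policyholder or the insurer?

Stage 1 — burden on policyholder; standard: a heightened civil standard (weight is at least 80).
    (a): 81 ≥ 80 [met]
    (b): 80 (insurer's 24 disregarded) ≥ 80 [met]
  The policyholder carries Stage 1; the insurer now bears the burden.
Stage 2 — burden on insurer; standard: a heightened civil standard (weight is at least 80).
    (c): 78 (policyholder's 47 disregarded) < 80 [not met]
    (d): 76 (policyholder's 12 disregarded) < 80 [not met]
  Not every element is met, so the insurer fails to carry Stage 2.
The policyholder prevails.

policyholder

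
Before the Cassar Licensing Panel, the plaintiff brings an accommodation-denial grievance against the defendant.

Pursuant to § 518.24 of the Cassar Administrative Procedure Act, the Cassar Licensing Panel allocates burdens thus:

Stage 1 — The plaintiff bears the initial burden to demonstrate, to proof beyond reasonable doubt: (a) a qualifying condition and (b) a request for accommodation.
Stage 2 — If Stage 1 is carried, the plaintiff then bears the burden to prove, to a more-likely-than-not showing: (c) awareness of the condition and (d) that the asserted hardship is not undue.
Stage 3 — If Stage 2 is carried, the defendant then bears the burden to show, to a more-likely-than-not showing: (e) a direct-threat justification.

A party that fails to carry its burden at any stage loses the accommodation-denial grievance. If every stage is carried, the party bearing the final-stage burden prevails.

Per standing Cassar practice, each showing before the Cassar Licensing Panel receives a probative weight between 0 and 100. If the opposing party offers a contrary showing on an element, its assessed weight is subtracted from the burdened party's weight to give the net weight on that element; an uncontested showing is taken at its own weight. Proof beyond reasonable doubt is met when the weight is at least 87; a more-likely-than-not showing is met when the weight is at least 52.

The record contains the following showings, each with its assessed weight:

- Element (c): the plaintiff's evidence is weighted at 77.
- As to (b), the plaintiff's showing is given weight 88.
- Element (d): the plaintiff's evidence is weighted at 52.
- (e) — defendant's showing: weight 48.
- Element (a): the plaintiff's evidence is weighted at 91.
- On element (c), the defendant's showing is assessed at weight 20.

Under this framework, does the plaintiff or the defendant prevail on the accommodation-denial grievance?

Stage 1 (plaintiff, proof beyond reasonable doubt, weight is at least 87): (a) 91 ≥ 87 — meets; (b) 88 ≥ 87 — meets.
  Stage 1 is satisfied; the plaintiff continues to bear the burden.
Stage 2 (plaintiff, a more-likely-than-not showing, weight is at least 52): (c) net 77−20=57 ≥ 52 — meets; (d) 52 ≥ 52 — meets.
  Stage 2 is satisfied; the onus moves to the defendant.
Stage 3 (defendant, a more-likely-than-not showing, weight is at least 52): (e) 48 < 52 — fails.
  Not every element is met, so the defendant fails to carry Stage 3.
The analysis ends at Stage 3; the plaintiff prevails.

plaintiff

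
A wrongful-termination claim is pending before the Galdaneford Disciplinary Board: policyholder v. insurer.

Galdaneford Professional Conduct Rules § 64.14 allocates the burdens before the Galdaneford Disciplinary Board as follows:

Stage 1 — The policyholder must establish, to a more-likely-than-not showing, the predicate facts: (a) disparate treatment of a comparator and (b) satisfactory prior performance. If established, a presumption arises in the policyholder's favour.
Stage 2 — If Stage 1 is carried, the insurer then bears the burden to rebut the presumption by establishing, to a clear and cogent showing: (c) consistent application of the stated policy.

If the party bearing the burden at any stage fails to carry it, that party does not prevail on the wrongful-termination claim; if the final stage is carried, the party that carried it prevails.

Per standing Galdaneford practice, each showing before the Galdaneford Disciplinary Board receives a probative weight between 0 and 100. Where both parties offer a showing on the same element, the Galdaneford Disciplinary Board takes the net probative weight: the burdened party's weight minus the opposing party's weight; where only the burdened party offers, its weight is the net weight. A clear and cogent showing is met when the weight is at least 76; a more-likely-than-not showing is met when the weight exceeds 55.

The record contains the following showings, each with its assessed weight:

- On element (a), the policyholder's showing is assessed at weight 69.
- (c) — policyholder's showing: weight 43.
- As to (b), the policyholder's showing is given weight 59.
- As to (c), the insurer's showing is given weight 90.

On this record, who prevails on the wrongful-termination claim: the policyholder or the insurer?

policyholder

Stage 1 — burden on policyholder; standard: a more-likely-than-not showing (weight exceeds 55).
    (a): 69 > 55 [met]
    (b): 59 > 55 [met]
  Stage 1 is satisfied; the onus moves to the insurer.
Stage 2 — burden on insurer; standard: a clear and cogent showing (weight is at least 76).
    (c): 90 − 43 = 47 < 76 [not met]
  Stage 2 not carried; the insurer fails its burden.
The policyholder prevails.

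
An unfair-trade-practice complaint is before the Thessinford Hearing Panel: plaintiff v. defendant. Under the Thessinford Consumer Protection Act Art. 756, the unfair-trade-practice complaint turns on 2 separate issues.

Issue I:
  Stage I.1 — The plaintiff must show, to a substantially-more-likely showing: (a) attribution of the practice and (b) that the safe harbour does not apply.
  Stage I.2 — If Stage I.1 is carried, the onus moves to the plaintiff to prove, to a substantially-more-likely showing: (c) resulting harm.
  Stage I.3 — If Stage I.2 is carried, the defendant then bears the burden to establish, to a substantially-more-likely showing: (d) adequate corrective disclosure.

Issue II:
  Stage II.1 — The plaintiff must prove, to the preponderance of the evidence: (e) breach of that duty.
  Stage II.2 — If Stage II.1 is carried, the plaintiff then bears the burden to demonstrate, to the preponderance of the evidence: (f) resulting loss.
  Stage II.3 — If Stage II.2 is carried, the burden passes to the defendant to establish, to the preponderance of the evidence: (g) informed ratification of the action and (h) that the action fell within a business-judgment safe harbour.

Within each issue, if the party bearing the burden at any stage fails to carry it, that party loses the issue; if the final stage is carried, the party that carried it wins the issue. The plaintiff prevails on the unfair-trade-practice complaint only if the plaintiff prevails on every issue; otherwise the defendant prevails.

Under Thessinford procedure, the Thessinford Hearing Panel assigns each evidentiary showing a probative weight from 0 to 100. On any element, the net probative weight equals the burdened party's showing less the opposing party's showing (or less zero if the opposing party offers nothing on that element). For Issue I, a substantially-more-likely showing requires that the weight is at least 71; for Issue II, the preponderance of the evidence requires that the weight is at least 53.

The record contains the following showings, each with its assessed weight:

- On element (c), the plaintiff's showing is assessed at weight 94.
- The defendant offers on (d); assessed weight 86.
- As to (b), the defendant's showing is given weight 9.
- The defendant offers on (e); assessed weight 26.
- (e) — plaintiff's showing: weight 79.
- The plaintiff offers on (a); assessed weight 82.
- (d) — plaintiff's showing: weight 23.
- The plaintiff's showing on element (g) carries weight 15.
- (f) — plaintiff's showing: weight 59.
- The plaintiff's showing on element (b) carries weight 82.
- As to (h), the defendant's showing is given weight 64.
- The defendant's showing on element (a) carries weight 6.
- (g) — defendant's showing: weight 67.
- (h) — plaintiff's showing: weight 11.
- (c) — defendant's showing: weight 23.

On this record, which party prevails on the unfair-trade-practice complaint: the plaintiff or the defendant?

plaintiff

— Issue I —
Stage I.1 (plaintiff, a substantially-more-likely showing, weight is at least 71): (a) net 82−6=76 ≥ 71 — meets; (b) net 82−9=73 ≥ 71 — meets.
  All elements met. The plaintiff retains the burden for Stage I.2.
Stage I.2 (plaintiff, a substantially-more-likely showing, weight is at least 71): (c) net 94−23=71 ≥ 71 — meets.
  Stage I.2 is satisfied; the onus moves to the defendant.
Stage I.3 (defendant, a substantially-more-likely showing, weight is at least 71): (d) net 86−23=63 < 71 — fails.
  Stage I.3 not carried; the defendant fails its burden.
The plaintiff prevails on this issue.
— Issue II —
Stage II.1 (plaintiff, the preponderance of the evidence, weight is at least 53): (e) net 79−26=53 ≥ 53 — meets.
  Stage II.1 carried; the burden remains with the plaintiff.
Stage II.2 (plaintiff, the preponderance of the evidence, weight is at least 53): (f) 59 ≥ 53 — meets.
  Stage II.2 is satisfied; the onus moves to the defendant.
Stage II.3 (defendant, the preponderance of the evidence, weight is at least 53): (g) net 67−15=52 < 53 — fails; (h) net 64−11=53 ≥ 53 — meets.
  The defendant does not carry Stage II.3.
The plaintiff prevails on this issue.
Per-issue: Issue I → plaintiff; Issue II → plaintiff. The plaintiff must prevail on every issue; overall, the plaintiff prevails.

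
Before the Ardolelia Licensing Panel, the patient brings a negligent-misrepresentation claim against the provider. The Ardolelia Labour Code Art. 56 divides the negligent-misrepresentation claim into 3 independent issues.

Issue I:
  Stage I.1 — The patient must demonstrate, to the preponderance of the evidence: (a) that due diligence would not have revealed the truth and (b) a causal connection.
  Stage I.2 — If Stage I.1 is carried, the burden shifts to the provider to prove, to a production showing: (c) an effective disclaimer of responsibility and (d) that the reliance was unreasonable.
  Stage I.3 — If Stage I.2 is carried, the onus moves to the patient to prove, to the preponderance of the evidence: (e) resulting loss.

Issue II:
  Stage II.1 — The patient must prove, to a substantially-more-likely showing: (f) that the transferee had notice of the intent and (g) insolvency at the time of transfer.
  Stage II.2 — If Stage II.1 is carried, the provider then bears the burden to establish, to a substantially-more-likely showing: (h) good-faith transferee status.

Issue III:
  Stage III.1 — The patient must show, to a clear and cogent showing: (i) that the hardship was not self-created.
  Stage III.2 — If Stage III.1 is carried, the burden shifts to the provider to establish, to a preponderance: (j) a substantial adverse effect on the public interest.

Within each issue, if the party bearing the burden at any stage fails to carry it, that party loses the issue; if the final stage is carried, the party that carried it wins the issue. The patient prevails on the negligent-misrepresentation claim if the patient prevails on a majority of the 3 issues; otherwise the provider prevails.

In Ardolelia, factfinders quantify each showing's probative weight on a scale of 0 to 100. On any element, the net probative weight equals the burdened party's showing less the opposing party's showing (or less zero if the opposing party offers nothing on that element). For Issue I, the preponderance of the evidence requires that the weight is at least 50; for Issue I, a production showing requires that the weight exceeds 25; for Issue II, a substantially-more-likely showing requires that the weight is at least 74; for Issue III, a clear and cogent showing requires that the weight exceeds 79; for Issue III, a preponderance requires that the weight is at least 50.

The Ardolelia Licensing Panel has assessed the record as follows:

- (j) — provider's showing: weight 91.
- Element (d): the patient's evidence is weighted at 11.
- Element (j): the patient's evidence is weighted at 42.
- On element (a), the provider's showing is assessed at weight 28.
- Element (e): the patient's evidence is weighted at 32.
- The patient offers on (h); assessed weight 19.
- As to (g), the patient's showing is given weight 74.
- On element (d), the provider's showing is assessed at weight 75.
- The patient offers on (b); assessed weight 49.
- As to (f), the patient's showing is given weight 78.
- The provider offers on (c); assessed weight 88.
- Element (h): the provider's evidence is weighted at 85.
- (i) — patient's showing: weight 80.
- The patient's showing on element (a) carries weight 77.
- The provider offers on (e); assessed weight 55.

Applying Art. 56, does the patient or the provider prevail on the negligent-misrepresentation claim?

— Issue I —
Stage I.1 (patient, the preponderance of the evidence, weight is at least 50): (a) net 77−28=49 < 50 — fails; (b) 49 < 50 — fails.
  Stage I.1 not carried; the patient fails its burden.
So the provider prevails on this issue.
— Issue II —
At Stage II.1 the patient must meet a substantially-more-likely showing (weight is at least 74): on (f) the weight is 78, ≥ 74, so (f) meets the standard; on (g) the weight is 74, which does reach 74, so (g) meets the standard.
  Stage II.1 is satisfied; the onus moves to the provider.
At Stage II.2 the provider must meet a substantially-more-likely showing (weight is at least 74): on (h) the weight is 85 less the opposing 19 gives net 66, which does not reach 74, so (h) does not meet the standard.
  The provider does not carry Stage II.2.
The analysis ends at Stage II.2; the patient prevails on this issue.
— Issue III —
Stage III.1 (patient, a clear and cogent showing, weight exceeds 79): (i) 80 > 79 — meets.
  The patient carries Stage III.1; the provider now bears the burden.
Stage III.2 (provider, a preponderance, weight is at least 50): (j) net 91−42=49 < 50 — fails.
  Stage III.2 not carried; the provider fails its burden.
So the patient prevails on this issue.
Per-issue: Issue I → provider; Issue II → patient; Issue III → patient. The patient must prevail on a majority of issues; overall, the patient prevails.

patient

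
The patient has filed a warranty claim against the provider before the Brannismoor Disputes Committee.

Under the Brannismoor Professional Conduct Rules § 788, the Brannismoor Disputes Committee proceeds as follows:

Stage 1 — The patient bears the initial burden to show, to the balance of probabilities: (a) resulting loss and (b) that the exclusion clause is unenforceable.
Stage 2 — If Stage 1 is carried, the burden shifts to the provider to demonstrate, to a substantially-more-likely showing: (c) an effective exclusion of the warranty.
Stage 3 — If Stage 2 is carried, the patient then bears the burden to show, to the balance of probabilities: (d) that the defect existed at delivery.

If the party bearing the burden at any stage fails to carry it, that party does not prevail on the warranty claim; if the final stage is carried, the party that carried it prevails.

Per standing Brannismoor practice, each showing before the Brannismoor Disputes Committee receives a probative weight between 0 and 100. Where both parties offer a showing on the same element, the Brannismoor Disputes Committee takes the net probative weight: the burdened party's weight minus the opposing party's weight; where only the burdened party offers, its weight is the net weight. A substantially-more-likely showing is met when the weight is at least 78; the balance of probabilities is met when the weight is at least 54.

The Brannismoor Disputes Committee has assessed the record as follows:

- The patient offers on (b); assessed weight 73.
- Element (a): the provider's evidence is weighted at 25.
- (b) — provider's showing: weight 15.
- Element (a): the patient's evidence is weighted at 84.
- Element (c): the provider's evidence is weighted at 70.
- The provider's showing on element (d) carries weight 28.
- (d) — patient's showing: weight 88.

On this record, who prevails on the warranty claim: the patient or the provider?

patient

At Stage 1 the patient must meet the balance of probabilities (weight is at least 54): on (a) the weight is 84 less the opposing 25 gives net 59, ≥ 54, so (a) meets the standard; on (b) the weight is 73 less the opposing 15 gives net 58, ≥ 54, so (b) meets the standard.
  Stage 1 carried; the burden shifts to the provider.
At Stage 2 the provider must meet a substantially-more-likely showing (weight is at least 78): on (c) the weight is 70, which does not reach 78, so (c) does not meet the standard.
  The provider does not carry Stage 2.
So the patient prevails.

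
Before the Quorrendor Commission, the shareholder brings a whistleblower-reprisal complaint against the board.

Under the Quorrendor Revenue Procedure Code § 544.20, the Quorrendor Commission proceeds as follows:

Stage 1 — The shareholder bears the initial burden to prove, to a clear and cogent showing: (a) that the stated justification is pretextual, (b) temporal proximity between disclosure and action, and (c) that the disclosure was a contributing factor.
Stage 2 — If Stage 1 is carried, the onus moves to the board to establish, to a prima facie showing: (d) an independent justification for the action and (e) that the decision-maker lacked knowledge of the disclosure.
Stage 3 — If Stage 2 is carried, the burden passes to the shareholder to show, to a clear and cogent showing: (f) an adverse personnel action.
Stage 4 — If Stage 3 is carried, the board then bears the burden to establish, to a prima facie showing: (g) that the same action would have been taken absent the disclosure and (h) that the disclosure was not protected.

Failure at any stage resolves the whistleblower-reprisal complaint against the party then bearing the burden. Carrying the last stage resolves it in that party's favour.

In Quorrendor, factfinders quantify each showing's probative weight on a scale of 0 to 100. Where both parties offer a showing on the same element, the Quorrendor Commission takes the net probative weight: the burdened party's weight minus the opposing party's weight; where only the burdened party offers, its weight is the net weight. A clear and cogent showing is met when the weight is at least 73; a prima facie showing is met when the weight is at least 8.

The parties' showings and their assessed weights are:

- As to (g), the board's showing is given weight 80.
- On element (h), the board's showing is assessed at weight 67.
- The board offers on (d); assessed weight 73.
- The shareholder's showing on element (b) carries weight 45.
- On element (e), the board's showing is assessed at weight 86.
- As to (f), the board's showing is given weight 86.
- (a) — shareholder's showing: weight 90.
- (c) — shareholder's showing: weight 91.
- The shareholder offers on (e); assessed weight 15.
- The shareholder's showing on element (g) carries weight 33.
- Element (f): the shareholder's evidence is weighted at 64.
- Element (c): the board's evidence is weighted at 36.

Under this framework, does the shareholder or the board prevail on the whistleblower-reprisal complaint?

At Stage 1 the shareholder must meet a clear and cogent showing (weight is at least 73): on (a) the weight is 90, ≥ 73, so (a) meets the standard; on (b) the weight is 45, which does not reach 73, so (b) does not meet the standard; on (c) the weight is 91 less the opposing 36 gives net 55, < 73, so (c) does not meet the standard.
  The shareholder does not carry Stage 1.
The analysis ends at Stage 1; the board prevails.

board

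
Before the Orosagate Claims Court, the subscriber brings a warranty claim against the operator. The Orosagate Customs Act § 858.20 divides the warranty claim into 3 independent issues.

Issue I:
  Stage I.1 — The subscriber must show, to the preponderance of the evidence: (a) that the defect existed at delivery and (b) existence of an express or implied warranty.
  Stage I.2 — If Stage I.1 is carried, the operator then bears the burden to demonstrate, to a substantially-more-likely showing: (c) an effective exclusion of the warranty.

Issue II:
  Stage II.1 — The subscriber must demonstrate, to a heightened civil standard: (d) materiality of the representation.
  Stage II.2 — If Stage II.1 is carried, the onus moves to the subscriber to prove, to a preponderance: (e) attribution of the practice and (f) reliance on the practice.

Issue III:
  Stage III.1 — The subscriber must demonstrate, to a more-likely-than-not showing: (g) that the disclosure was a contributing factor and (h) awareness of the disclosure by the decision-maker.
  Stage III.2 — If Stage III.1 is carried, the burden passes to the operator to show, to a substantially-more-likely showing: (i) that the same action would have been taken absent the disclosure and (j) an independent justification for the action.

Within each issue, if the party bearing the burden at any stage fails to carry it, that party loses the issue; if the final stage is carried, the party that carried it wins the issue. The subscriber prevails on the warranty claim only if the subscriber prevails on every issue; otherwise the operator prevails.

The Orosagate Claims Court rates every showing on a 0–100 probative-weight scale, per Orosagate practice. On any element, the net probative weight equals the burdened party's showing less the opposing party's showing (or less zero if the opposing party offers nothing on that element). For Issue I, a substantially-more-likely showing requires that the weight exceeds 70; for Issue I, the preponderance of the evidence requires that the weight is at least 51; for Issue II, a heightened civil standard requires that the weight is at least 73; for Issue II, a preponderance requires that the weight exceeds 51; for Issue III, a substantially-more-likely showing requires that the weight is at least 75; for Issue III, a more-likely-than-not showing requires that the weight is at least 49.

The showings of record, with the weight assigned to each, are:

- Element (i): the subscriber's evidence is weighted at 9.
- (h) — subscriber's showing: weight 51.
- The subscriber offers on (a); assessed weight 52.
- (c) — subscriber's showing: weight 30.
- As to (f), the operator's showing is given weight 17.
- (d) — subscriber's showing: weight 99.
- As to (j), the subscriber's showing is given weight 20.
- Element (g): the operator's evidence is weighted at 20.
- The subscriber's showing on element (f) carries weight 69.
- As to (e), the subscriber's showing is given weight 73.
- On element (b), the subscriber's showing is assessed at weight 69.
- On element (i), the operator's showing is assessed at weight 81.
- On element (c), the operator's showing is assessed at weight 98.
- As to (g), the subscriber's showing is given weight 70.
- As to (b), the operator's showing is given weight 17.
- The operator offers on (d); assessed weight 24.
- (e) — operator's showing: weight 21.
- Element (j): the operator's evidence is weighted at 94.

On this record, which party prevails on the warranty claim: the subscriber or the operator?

subscriber

— Issue I —
Stage I.1 — burden on subscriber; standard: the preponderance of the evidence (weight is at least 51).
    (a): 52 ≥ 51 [met]
    (b): 69 − 17 = 52 ≥ 51 [met]
  Stage I.1 is satisfied; the onus moves to the operator.
Stage I.2 — burden on operator; standard: a substantially-more-likely showing (weight exceeds 70).
    (c): 98 − 30 = 68 ≤ 70 [not met]
  Not every element is met, so the operator fails to carry Stage I.2.
The subscriber prevails on this issue.
— Issue II —
Stage II.1 (subscriber, a heightened civil standard, weight is at least 73): (d) net 99−24=75 ≥ 73 — meets.
  Stage II.1 is satisfied; the subscriber continues to bear the burden.
Stage II.2 (subscriber, a preponderance, weight exceeds 51): (e) net 73−21=52 > 51 — meets; (f) net 69−17=52 > 51 — meets.
  All elements met at the final stage.
All stages carried — the subscriber prevails on this issue.
— Issue III —
Stage III.1 — burden on subscriber; standard: a more-likely-than-not showing (weight is at least 49).
    (g): 70 − 20 = 50 ≥ 49 [met]
    (h): 51 ≥ 49 [met]
  The subscriber carries Stage III.1; the operator now bears the burden.
Stage III.2 — burden on operator; standard: a substantially-more-likely showing (weight is at least 75).
    (i): 81 − 9 = 72 < 75 [not met]
    (j): 94 − 20 = 74 < 75 [not met]
  The operator does not carry Stage III.2.
The analysis ends at Stage III.2; the subscriber prevails on this issue.
Per-issue: Issue I → subscriber; Issue II → subscriber; Issue III → subscriber. The subscriber must prevail on every issue; overall, the subscriber prevails.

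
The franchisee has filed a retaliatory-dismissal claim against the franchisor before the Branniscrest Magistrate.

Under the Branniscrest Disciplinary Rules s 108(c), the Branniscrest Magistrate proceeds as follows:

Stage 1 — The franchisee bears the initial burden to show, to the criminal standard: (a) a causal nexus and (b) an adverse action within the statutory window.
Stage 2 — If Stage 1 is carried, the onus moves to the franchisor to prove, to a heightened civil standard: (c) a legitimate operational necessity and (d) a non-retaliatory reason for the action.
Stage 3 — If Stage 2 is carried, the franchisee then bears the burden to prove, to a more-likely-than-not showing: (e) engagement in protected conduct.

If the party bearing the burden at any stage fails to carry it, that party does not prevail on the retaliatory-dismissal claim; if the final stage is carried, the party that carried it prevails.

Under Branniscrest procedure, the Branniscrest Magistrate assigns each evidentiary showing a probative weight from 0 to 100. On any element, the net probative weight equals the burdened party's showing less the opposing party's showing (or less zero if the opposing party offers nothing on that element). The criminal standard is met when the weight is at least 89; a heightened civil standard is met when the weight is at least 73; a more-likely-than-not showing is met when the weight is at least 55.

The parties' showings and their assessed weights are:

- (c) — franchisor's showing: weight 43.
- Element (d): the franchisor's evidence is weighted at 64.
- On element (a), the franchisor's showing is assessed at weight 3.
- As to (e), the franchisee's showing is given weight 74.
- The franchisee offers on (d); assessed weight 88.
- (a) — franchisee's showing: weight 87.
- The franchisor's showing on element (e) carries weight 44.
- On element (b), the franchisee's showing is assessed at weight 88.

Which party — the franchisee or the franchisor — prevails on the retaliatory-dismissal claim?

franchisor

Stage 1 (franchisee, the criminal standard, weight is at least 89): (a) net 87−3=84 < 89 — fails; (b) 88 < 89 — fails.
  Stage 1 not carried; the franchisee fails its burden.
So the franchisor prevails.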